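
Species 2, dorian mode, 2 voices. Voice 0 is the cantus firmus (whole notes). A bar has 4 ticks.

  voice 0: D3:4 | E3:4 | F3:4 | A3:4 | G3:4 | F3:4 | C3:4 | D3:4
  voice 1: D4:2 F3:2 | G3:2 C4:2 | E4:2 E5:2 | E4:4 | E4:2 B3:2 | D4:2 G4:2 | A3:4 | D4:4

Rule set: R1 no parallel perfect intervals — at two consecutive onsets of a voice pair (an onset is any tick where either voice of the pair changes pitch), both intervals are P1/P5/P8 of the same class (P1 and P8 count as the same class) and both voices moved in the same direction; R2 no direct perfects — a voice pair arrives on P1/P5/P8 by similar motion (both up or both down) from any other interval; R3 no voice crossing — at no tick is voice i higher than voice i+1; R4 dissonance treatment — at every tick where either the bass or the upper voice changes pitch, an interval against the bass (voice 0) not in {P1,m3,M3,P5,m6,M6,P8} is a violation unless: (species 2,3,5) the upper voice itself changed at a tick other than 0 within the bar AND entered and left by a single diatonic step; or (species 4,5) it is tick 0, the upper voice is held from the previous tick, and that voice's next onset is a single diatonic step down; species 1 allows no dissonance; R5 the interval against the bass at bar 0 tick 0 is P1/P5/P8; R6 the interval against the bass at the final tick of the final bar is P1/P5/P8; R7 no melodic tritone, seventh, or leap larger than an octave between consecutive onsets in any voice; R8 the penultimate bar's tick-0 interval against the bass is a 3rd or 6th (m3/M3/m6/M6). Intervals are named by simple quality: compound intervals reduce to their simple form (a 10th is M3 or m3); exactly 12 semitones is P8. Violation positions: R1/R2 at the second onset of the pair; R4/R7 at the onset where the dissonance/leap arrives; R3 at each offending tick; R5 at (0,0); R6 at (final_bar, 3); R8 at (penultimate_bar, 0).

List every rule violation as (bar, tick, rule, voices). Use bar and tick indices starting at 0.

(2, 0, R4, (0, 1))
(2, 2, R4, (0, 1))
(5, 2, R4, (0, 1))
(6, 0, R7, (1,))
(7, 0, R2, (0, 1))

bar 0: v0=D3 v1=D4 downbeat P8
bar 1: v0=E3 v1=G3 downbeat m3
bar 2: v0=F3 v1=E4 downbeat M7
bar 3: v0=A3 v1=E4 downbeat P5
bar 4: v0=G3 v1=E4 downbeat M6
bar 5: v0=F3 v1=D4 downbeat M6
bar 6: v0=C3 v1=A3 downbeat M6
bar 7: v0=D3 v1=D4 downbeat P8
  -> R4 @ bar 2 tick 0 v(0, 1): F3/E4 M7 untreated
  -> R4 @ bar 2 tick 2 v(0, 1): F3/E5 M7 untreated
  -> R4 @ bar 5 tick 2 v(0, 1): F3/G4 M2 untreated
  -> R7 @ bar 6 tick 0 v(1,): G4->A3 leap 10st
  -> R2 @ bar 7 tick 0 v(0, 1): C3/A3 M6 -> D3/D4 P8 similar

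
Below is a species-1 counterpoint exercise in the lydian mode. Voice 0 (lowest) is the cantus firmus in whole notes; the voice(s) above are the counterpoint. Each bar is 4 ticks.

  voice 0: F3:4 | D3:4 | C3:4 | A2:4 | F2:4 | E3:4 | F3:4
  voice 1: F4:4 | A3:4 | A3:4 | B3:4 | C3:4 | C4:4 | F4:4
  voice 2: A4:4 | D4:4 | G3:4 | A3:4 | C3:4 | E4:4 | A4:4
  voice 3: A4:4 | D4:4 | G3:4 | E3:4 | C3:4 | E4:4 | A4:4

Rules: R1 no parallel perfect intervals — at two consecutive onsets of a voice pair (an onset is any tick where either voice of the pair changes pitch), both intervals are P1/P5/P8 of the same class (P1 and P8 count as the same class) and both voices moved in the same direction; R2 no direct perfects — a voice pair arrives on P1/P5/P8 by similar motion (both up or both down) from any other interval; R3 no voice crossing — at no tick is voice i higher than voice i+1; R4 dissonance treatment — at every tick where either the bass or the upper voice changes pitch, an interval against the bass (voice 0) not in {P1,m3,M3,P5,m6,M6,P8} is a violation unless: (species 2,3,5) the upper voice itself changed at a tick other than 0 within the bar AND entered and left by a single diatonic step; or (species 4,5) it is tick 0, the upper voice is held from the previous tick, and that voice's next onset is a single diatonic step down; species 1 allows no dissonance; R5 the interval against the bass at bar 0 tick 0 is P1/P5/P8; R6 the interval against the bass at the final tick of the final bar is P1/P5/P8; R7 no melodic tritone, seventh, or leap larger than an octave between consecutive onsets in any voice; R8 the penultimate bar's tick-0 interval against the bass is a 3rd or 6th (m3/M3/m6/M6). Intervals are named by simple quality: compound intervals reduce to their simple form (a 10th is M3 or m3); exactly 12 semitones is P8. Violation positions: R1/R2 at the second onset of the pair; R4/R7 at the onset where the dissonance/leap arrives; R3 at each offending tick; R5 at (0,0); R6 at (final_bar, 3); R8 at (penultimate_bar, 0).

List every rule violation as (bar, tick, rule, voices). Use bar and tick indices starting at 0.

(0, 0, R5, (0, 2))
(0, 0, R5, (0, 3))
(1, 0, R1, (2, 3))
(1, 0, R2, (0, 1))
(1, 0, R2, (0, 2))
(1, 0, R2, (0, 3))
(2, 0, R1, (2, 3))
(2, 0, R2, (0, 2))
(2, 0, R2, (0, 3))
(2, 0, R3, (1, 2))
(2, 1, R3, (1, 2))
(2, 2, R3, (1, 2))
(2, 3, R3, (1, 2))
(3, 0, R1, (0, 3))
(3, 0, R3, (1, 2))
(3, 0, R3, (2, 3))
(3, 0, R4, (0, 1))
(3, 1, R3, (1, 2))
(3, 1, R3, (2, 3))
(3, 2, R3, (1, 2))
(3, 2, R3, (2, 3))
(3, 3, R3, (1, 2))
(3, 3, R3, (2, 3))
(4, 0, R1, (0, 3))
(4, 0, R2, (0, 1))
(4, 0, R2, (0, 2))
(4, 0, R2, (1, 2))
(4, 0, R2, (1, 3))
(4, 0, R2, (2, 3))
(4, 0, R7, (1,))
(5, 0, R1, (2, 3))
(5, 0, R2, (0, 2))
(5, 0, R2, (0, 3))
(5, 0, R7, (0,))
(5, 0, R7, (2,))
(5, 0, R7, (3,))
(5, 0, R8, (0, 2))
(5, 0, R8, (0, 3))
(6, 0, R1, (2, 3))
(6, 0, R2, (0, 1))
(6, 3, R6, (0, 2))
(6, 3, R6, (0, 3))

bar 0: v0=F3 v1=F4 v2=A4 v3=A4 downbeat M3
bar 1: v0=D3 v1=A3 v2=D4 v3=D4 downbeat P8
bar 2: v0=C3 v1=A3 v2=G3 v3=G3 downbeat P5
bar 3: v0=A2 v1=B3 v2=A3 v3=E3 downbeat P5
bar 4: v0=F2 v1=C3 v2=C3 v3=C3 downbeat P5
bar 5: v0=E3 v1=C4 v2=E4 v3=E4 downbeat P8
bar 6: v0=F3 v1=F4 v2=A4 v3=A4 downbeat M3
  -> R5 @ bar 0 tick 0 v(0, 2): opens on M3
  -> R5 @ bar 0 tick 0 v(0, 3): opens on M3
  -> R1 @ bar 1 tick 0 v(2, 3): A4/A4 P1 -> D4/D4 P1 similar
  -> R2 @ bar 1 tick 0 v(0, 1): F3/F4 P8 -> D3/A3 P5 similar
  -> R2 @ bar 1 tick 0 v(0, 2): F3/A4 M3 -> D3/D4 P8 similar
  -> R2 @ bar 1 tick 0 v(0, 3): F3/A4 M3 -> D3/D4 P8 similar
  -> R1 @ bar 2 tick 0 v(2, 3): D4/D4 P1 -> G3/G3 P1 similar
  -> R2 @ bar 2 tick 0 v(0, 2): D3/D4 P8 -> C3/G3 P5 similar
  -> R2 @ bar 2 tick 0 v(0, 3): D3/D4 P8 -> C3/G3 P5 similar
  -> R3 @ bar 2 tick 0 v(1, 2): A3 above G3
  -> R3 @ bar 2 tick 1 v(1, 2): A3 above G3
  -> R3 @ bar 2 tick 2 v(1, 2): A3 above G3
  -> R3 @ bar 2 tick 3 v(1, 2): A3 above G3
  -> R1 @ bar 3 tick 0 v(0, 3): C3/G3 P5 -> A2/E3 P5 similar
  -> R3 @ bar 3 tick 0 v(1, 2): B3 above A3
  -> R3 @ bar 3 tick 0 v(2, 3): A3 above E3
  -> R4 @ bar 3 tick 0 v(0, 1): A2/B3 M2 untreated
  -> R3 @ bar 3 tick 1 v(1, 2): B3 above A3
  -> R3 @ bar 3 tick 1 v(2, 3): A3 above E3
  -> R3 @ bar 3 tick 2 v(1, 2): B3 above A3
  -> R3 @ bar 3 tick 2 v(2, 3): A3 above E3
  -> R3 @ bar 3 tick 3 v(1, 2): B3 above A3
  -> R3 @ bar 3 tick 3 v(2, 3): A3 above E3
  -> R1 @ bar 4 tick 0 v(0, 3): A2/E3 P5 -> F2/C3 P5 similar
  -> R2 @ bar 4 tick 0 v(0, 1): A2/B3 M2 -> F2/C3 P5 similar
  -> R2 @ bar 4 tick 0 v(0, 2): A2/A3 P8 -> F2/C3 P5 similar
  -> R2 @ bar 4 tick 0 v(1, 2): B3/A3 M2 -> C3/C3 P1 similar
  -> R2 @ bar 4 tick 0 v(1, 3): B3/E3 P5 -> C3/C3 P1 similar
  -> R2 @ bar 4 tick 0 v(2, 3): A3/E3 P4 -> C3/C3 P1 similar
  -> R7 @ bar 4 tick 0 v(1,): B3->C3 leap 11st
  -> R1 @ bar 5 tick 0 v(2, 3): C3/C3 P1 -> E4/E4 P1 similar
  -> R2 @ bar 5 tick 0 v(0, 2): F2/C3 P5 -> E3/E4 P8 similar
  -> R2 @ bar 5 tick 0 v(0, 3): F2/C3 P5 -> E3/E4 P8 similar
  -> R7 @ bar 5 tick 0 v(0,): F2->E3 leap 11st
  -> R7 @ bar 5 tick 0 v(2,): C3->E4 leap 16st
  -> R7 @ bar 5 tick 0 v(3,): C3->E4 leap 16st
  -> R8 @ bar 5 tick 0 v(0, 2): penult P8 not 3rd/6th
  -> R8 @ bar 5 tick 0 v(0, 3): penult P8 not 3rd/6th
  -> R1 @ bar 6 tick 0 v(2, 3): E4/E4 P1 -> A4/A4 P1 similar
  -> R2 @ bar 6 tick 0 v(0, 1): E3/C4 m6 -> F3/F4 P8 similar
  -> R6 @ bar 6 tick 3 v(0, 2): closes on M3
  -> R6 @ bar 6 tick 3 v(0, 3): closes on M3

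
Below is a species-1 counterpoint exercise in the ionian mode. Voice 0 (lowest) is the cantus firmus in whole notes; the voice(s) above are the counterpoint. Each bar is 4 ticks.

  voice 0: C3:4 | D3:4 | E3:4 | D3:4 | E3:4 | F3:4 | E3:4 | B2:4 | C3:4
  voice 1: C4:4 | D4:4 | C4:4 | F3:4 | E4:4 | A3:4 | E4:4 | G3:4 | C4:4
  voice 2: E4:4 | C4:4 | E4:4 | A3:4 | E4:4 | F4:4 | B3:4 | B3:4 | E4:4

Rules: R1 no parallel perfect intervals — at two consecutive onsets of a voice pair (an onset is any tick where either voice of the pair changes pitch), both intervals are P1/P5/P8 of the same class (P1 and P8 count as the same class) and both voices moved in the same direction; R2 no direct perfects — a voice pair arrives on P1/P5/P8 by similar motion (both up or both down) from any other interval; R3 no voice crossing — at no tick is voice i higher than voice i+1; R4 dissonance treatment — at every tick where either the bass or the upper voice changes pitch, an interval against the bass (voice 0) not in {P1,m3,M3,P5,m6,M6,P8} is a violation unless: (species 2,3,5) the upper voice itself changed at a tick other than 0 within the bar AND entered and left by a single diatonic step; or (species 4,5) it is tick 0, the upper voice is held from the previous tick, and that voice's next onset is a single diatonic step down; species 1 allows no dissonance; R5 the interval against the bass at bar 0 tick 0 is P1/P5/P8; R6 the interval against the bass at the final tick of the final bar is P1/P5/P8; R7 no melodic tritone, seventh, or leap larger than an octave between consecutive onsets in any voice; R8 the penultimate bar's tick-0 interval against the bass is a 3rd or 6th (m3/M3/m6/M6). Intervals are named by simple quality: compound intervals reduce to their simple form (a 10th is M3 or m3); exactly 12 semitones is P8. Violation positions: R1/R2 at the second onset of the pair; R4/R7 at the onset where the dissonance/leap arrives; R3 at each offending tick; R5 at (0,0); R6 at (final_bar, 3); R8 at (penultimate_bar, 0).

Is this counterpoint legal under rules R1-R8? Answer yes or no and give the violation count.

bar 0: v0=C3 v1=C4 v2=E4 (M3)
bar 1: v0=D3 v1=D4 v2=C4 (m7)
bar 2: v0=E3 v1=C4 v2=E4 (P8)
bar 3: v0=D3 v1=F3 v2=A3 (P5)
bar 4: v0=E3 v1=E4 v2=E4 (P8)
bar 5: v0=F3 v1=A3 v2=F4 (P8)
bar 6: v0=E3 v1=E4 v2=B3 (P5)
bar 7: v0=B2 v1=G3 v2=B3 (P8)
bar 8: v0=C3 v1=C4 v2=E4 (M3)
  R5 @ bar0.0: opens on M3
  R1 @ bar1.0: C3/C4 P8 -> D3/D4 P8 similar
  R3 @ bar1.0: D4 above C4
  R4 @ bar1.0: D3/C4 m7 untreated
  R3 @ bar1.1: D4 above C4
  R3 @ bar1.2: D4 above C4
  R3 @ bar1.3: D4 above C4
  R2 @ bar2.0: D3/C4 m7 -> E3/E4 P8 similar
  R2 @ bar3.0: E3/E4 P8 -> D3/A3 P5 similar
  R2 @ bar4.0: D3/F3 m3 -> E3/E4 P8 similar
  R2 @ bar4.0: D3/A3 P5 -> E3/E4 P8 similar
  R2 @ bar4.0: F3/A3 M3 -> E4/E4 P1 similar
  R7 @ bar4.0: F3->E4 leap 11st
  R1 @ bar5.0: E3/E4 P8 -> F3/F4 P8 similar
  R2 @ bar6.0: F3/F4 P8 -> E3/B3 P5 similar
  R3 @ bar6.0: E4 above B3
  R7 @ bar6.0: F4->B3 leap 6st
  R3 @ bar6.1: E4 above B3
  R3 @ bar6.2: E4 above B3
  R3 @ bar6.3: E4 above B3
  R8 @ bar7.0: penult P8 not 3rd/6th
  R2 @ bar8.0: B2/G3 m6 -> C3/C4 P8 similar
  R6 @ bar8.3: closes on M3

No (23 violations)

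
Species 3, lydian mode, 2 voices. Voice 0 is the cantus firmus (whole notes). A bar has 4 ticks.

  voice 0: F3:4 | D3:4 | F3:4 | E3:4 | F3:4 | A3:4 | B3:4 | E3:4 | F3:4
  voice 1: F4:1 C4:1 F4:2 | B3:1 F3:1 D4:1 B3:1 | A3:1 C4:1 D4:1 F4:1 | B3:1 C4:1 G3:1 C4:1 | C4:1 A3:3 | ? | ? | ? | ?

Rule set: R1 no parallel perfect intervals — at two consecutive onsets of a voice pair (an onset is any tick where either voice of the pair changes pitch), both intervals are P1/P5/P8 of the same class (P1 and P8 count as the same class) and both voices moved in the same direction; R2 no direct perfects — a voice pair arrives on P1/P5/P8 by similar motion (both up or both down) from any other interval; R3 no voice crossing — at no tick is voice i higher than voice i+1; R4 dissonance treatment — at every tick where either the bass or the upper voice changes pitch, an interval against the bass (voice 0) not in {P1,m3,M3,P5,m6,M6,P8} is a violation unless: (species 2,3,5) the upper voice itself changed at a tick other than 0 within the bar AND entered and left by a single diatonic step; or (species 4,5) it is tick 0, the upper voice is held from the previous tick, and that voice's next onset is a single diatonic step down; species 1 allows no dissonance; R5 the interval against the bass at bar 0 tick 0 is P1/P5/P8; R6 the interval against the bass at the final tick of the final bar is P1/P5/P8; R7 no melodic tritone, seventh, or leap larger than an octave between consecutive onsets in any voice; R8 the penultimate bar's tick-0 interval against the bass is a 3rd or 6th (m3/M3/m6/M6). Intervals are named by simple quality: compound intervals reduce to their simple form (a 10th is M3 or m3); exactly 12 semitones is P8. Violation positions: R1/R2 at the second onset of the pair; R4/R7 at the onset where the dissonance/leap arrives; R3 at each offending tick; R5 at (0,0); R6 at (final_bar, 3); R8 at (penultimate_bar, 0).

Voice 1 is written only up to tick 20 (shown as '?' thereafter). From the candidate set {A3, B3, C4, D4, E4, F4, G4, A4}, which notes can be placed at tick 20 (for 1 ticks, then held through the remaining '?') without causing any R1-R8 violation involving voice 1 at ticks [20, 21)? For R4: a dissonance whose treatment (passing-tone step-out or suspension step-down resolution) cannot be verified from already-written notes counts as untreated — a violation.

A3: legal
B3: violates R4
C4: legal
D4: violates R4
E4: violates R2
F4: legal
G4: violates R4,R7
A4: violates R2

{A3, C4, F4}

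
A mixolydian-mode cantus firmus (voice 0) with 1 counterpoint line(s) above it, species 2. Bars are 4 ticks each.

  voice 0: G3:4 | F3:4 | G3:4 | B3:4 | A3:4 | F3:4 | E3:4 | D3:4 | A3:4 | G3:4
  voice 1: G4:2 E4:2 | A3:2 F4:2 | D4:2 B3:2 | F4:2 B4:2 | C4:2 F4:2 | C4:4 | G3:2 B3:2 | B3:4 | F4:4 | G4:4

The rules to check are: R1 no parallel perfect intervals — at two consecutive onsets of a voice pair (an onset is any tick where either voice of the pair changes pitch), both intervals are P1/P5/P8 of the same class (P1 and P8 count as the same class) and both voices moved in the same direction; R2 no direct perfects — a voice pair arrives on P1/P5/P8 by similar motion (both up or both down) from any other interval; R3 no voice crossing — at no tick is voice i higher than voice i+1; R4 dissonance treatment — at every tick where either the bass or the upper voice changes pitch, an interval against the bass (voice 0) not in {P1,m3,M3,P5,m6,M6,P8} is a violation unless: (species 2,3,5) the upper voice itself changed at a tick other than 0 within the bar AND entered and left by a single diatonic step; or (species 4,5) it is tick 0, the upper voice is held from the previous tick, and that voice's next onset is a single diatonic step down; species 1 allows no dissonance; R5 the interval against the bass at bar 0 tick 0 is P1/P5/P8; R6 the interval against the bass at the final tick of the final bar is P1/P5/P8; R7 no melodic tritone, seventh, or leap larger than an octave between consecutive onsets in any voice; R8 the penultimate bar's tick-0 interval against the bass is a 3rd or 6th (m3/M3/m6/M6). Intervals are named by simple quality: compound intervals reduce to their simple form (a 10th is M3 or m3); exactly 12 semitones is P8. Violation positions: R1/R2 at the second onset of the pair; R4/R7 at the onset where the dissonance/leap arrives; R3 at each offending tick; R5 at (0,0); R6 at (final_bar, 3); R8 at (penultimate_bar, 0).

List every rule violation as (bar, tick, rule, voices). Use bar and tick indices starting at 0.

bar 0: v0=G3 v1=G4 downbeat P8
bar 1: v0=F3 v1=A3 downbeat M3
bar 2: v0=G3 v1=D4 downbeat P5
bar 3: v0=B3 v1=F4 downbeat TT
bar 4: v0=A3 v1=C4 downbeat m3
bar 5: v0=F3 v1=C4 downbeat P5
bar 6: v0=E3 v1=G3 downbeat m3
bar 7: v0=D3 v1=B3 downbeat M6
bar 8: v0=A3 v1=F4 downbeat m6
bar 9: v0=G3 v1=G4 downbeat P8
  -> R4 @ bar 3 tick 0 v(0, 1): B3/F4 TT untreated
  -> R7 @ bar 3 tick 0 v(1,): B3->F4 leap 6st
  -> R7 @ bar 3 tick 2 v(1,): F4->B4 leap 6st
  -> R7 @ bar 4 tick 0 v(1,): B4->C4 leap 11st
  -> R2 @ bar 5 tick 0 v(0, 1): A3/F4 m6 -> F3/C4 P5 similar
  -> R7 @ bar 8 tick 0 v(1,): B3->F4 leap 6st

(3, 0, R4, (0, 1))
(3, 0, R7, (1,))
(3, 2, R7, (1,))
(4, 0, R7, (1,))
(5, 0, R2, (0, 1))
(8, 0, R7, (1,))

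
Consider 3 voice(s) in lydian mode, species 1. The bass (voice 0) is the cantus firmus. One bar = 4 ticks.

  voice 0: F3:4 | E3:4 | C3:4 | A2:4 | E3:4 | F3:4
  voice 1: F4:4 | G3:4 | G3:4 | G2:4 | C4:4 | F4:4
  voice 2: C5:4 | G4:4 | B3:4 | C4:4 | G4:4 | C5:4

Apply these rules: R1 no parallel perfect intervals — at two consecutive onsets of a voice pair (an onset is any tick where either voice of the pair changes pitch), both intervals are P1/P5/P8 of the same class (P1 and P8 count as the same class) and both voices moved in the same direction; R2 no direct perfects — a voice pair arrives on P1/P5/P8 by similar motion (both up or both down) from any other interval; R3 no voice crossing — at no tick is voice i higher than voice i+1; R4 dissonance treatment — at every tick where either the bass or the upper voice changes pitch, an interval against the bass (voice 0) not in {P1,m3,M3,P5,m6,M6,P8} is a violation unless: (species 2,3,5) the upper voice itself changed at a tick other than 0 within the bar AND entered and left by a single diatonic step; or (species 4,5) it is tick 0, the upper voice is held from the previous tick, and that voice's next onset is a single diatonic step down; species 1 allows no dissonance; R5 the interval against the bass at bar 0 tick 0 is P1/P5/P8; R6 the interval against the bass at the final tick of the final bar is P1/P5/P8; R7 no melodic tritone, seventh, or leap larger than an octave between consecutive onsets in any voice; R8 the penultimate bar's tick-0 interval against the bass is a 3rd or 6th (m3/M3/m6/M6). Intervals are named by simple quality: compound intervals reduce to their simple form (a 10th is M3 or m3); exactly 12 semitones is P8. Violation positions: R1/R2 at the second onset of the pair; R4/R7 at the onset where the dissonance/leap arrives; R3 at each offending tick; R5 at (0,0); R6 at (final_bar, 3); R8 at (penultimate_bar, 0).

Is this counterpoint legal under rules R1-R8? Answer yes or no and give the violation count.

No (13 violations)

bar 0: v0=F3 v1=F4 v2=C5 (P5)
bar 1: v0=E3 v1=G3 v2=G4 (m3)
bar 2: v0=C3 v1=G3 v2=B3 (M7)
bar 3: v0=A2 v1=G2 v2=C4 (m3)
bar 4: v0=E3 v1=C4 v2=G4 (m3)
bar 5: v0=F3 v1=F4 v2=C5 (P5)
  R2 @ bar1.0: F4/C5 P5 -> G3/G4 P8 similar
  R7 @ bar1.0: F4->G3 leap 10st
  R4 @ bar2.0: C3/B3 M7 untreated
  R3 @ bar3.0: A2 above G2
  R4 @ bar3.0: A2/G2 M2 untreated
  R3 @ bar3.1: A2 above G2
  R3 @ bar3.2: A2 above G2
  R3 @ bar3.3: A2 above G2
  R2 @ bar4.0: G2/C4 P4 -> C4/G4 P5 similar
  R7 @ bar4.0: G2->C4 leap 17st
  R1 @ bar5.0: C4/G4 P5 -> F4/C5 P5 similar
  R2 @ bar5.0: E3/C4 m6 -> F3/F4 P8 similar
  R2 @ bar5.0: E3/G4 m3 -> F3/C5 P5 similar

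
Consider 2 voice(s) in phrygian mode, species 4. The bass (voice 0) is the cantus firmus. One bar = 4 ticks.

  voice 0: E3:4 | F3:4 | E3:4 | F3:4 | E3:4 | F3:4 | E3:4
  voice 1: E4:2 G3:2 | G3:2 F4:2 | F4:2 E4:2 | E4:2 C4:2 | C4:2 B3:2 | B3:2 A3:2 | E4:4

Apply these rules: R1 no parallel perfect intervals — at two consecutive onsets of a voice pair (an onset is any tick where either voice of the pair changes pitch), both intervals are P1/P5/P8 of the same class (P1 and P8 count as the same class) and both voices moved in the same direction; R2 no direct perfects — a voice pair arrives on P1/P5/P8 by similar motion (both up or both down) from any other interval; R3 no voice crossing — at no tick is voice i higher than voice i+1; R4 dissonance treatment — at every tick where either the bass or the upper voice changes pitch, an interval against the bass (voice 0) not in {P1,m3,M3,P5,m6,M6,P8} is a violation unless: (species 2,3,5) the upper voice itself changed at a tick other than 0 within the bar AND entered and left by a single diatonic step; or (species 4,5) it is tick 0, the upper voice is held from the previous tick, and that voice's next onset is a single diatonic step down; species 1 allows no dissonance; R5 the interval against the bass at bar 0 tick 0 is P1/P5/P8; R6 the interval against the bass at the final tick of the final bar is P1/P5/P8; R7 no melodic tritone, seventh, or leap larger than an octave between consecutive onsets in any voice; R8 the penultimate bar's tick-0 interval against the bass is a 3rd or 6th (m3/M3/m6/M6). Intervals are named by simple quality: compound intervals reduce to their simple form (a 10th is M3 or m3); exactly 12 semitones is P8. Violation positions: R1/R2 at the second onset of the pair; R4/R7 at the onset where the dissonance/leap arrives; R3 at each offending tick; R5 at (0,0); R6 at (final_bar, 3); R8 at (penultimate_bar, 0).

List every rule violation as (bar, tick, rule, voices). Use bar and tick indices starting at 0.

(1, 0, R4, (0, 1))
(1, 2, R7, (1,))
(3, 0, R4, (0, 1))
(5, 0, R8, (0, 1))

bar 0: v0=E3 v1=E4 downbeat P8
bar 1: v0=F3 v1=G3 downbeat M2
bar 2: v0=E3 v1=F4 downbeat m2
bar 3: v0=F3 v1=E4 downbeat M7
bar 4: v0=E3 v1=C4 downbeat m6
bar 5: v0=F3 v1=B3 downbeat TT
bar 6: v0=E3 v1=E4 downbeat P8
  -> R4 @ bar 1 tick 0 v(0, 1): F3/G3 M2 untreated
  -> R7 @ bar 1 tick 2 v(1,): G3->F4 leap 10st
  -> R4 @ bar 3 tick 0 v(0, 1): F3/E4 M7 untreated
  -> R8 @ bar 5 tick 0 v(0, 1): penult TT not 3rd/6th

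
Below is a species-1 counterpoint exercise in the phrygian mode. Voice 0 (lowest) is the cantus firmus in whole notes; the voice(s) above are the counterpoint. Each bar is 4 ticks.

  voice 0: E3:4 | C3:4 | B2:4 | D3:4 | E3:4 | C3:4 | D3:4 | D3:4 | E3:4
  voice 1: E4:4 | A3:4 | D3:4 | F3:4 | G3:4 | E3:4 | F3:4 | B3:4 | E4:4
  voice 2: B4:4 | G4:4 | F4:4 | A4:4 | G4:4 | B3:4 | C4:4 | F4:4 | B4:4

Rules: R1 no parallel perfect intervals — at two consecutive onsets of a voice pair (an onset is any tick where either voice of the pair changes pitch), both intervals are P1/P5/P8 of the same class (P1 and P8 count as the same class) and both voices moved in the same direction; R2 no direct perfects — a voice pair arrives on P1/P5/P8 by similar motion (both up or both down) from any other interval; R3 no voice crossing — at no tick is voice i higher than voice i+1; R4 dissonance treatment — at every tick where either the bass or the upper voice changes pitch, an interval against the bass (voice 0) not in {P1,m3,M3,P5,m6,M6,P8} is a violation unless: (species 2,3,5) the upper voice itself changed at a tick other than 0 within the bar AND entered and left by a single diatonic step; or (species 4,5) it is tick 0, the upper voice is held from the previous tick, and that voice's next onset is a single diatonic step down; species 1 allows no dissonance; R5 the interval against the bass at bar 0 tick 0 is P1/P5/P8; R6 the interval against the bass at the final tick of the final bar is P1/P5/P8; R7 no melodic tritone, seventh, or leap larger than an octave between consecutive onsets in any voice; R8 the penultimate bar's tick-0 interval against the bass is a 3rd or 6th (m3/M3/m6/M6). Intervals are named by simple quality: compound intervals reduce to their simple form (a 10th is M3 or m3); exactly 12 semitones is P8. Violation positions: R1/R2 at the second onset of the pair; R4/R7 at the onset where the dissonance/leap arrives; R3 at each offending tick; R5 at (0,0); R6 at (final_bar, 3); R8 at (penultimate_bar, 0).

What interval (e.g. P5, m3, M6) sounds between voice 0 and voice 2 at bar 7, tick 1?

voice 0=D3 voice 2=F4 -> m3

m3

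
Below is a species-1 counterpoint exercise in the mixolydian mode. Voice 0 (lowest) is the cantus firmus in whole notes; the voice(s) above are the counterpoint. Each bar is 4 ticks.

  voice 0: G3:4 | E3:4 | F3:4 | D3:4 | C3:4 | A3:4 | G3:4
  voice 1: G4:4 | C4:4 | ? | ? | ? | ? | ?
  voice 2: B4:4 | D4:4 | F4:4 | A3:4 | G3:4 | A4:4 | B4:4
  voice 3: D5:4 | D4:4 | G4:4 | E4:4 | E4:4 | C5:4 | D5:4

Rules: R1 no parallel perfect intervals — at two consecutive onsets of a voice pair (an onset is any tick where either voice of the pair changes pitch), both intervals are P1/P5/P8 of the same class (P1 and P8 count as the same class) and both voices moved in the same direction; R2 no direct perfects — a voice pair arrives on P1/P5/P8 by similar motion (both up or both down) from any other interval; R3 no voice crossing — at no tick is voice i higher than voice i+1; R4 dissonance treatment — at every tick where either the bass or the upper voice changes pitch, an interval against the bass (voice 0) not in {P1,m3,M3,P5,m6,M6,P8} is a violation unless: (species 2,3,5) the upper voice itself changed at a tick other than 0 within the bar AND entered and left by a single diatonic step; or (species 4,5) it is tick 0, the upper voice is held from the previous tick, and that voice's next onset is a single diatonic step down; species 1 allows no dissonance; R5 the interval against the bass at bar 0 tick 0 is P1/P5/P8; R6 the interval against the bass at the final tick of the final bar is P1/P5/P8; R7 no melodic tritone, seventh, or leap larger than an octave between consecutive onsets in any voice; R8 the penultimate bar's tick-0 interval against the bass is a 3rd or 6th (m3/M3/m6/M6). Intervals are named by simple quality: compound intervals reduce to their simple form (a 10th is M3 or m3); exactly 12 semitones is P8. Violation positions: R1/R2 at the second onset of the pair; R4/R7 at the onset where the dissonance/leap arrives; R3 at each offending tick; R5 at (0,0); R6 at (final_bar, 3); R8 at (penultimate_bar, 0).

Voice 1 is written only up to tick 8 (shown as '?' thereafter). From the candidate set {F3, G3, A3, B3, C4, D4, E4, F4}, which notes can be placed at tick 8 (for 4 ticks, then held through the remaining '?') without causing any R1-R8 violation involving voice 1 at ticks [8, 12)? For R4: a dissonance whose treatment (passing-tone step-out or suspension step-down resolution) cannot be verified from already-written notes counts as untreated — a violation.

{A3, C4, D4, F3}

F3: legal
G3: violates R4
A3: legal
B3: violates R4
C4: legal
D4: legal
E4: violates R4
F4: violates R2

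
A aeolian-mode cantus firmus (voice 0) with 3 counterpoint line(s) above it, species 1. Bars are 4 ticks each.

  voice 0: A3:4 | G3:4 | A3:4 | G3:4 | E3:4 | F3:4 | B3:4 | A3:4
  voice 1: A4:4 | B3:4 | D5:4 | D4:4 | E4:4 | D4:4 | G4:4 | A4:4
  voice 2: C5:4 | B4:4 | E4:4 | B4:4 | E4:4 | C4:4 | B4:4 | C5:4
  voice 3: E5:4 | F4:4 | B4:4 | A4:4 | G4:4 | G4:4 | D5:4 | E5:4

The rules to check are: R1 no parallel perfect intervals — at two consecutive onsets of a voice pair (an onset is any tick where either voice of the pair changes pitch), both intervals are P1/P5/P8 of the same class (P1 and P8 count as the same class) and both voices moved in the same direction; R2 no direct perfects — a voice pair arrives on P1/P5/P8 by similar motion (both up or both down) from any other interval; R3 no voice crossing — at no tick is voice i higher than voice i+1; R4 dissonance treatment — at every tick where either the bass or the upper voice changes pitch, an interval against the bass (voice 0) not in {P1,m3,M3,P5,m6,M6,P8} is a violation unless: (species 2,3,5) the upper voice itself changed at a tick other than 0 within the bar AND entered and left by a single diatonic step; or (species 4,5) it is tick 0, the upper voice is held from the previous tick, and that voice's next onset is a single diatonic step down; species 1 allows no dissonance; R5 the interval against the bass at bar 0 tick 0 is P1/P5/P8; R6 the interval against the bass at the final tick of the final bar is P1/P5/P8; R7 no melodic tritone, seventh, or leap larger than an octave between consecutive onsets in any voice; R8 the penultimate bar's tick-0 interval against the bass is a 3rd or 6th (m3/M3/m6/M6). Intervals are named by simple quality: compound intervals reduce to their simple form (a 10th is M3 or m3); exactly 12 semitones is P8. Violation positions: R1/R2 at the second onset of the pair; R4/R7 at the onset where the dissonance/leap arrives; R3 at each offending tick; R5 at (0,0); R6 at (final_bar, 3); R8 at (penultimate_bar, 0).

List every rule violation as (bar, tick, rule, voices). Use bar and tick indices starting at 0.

(0, 0, R5, (0, 2))
(1, 0, R2, (1, 2))
(1, 0, R3, (2, 3))
(1, 0, R4, (0, 3))
(1, 0, R7, (1,))
(1, 0, R7, (3,))
(1, 1, R3, (2, 3))
(1, 2, R3, (2, 3))
(1, 3, R3, (2, 3))
(2, 0, R3, (1, 2))
(2, 0, R4, (0, 1))
(2, 0, R4, (0, 3))
(2, 0, R7, (1,))
(2, 0, R7, (3,))
(2, 1, R3, (1, 2))
(2, 2, R3, (1, 2))
(2, 3, R3, (1, 2))
(3, 0, R2, (0, 1))
(3, 0, R2, (1, 3))
(3, 0, R3, (2, 3))
(3, 0, R4, (0, 3))
(3, 1, R3, (2, 3))
(3, 2, R3, (2, 3))
(3, 3, R3, (2, 3))
(4, 0, R2, (0, 2))
(5, 0, R3, (1, 2))
(5, 0, R4, (0, 3))
(5, 1, R3, (1, 2))
(5, 2, R3, (1, 2))
(5, 3, R3, (1, 2))
(6, 0, R2, (0, 2))
(6, 0, R2, (1, 3))
(6, 0, R7, (0,))
(6, 0, R7, (2,))
(6, 0, R8, (0, 2))
(7, 0, R1, (1, 3))
(7, 3, R6, (0, 2))

bar 0: v0=A3 v1=A4 v2=C5 v3=E5 downbeat P5
bar 1: v0=G3 v1=B3 v2=B4 v3=F4 downbeat m7
bar 2: v0=A3 v1=D5 v2=E4 v3=B4 downbeat M2
bar 3: v0=G3 v1=D4 v2=B4 v3=A4 downbeat M2
bar 4: v0=E3 v1=E4 v2=E4 v3=G4 downbeat m3
bar 5: v0=F3 v1=D4 v2=C4 v3=G4 downbeat M2
bar 6: v0=B3 v1=G4 v2=B4 v3=D5 downbeat m3
bar 7: v0=A3 v1=A4 v2=C5 v3=E5 downbeat P5
  -> R5 @ bar 0 tick 0 v(0, 2): opens on m3
  -> R2 @ bar 1 tick 0 v(1, 2): A4/C5 m3 -> B3/B4 P8 similar
  -> R3 @ bar 1 tick 0 v(2, 3): B4 above F4
  -> R4 @ bar 1 tick 0 v(0, 3): G3/F4 m7 untreated
  -> R7 @ bar 1 tick 0 v(1,): A4->B3 leap 10st
  -> R7 @ bar 1 tick 0 v(3,): E5->F4 leap 11st
  -> R3 @ bar 1 tick 1 v(2, 3): B4 above F4
  -> R3 @ bar 1 tick 2 v(2, 3): B4 above F4
  -> R3 @ bar 1 tick 3 v(2, 3): B4 above F4
  -> R3 @ bar 2 tick 0 v(1, 2): D5 above E4
  -> R4 @ bar 2 tick 0 v(0, 1): A3/D5 P4 untreated
  -> R4 @ bar 2 tick 0 v(0, 3): A3/B4 M2 untreated
  -> R7 @ bar 2 tick 0 v(1,): B3->D5 leap 15st
  -> R7 @ bar 2 tick 0 v(3,): F4->B4 leap 6st
  -> R3 @ bar 2 tick 1 v(1, 2): D5 above E4
  -> R3 @ bar 2 tick 2 v(1, 2): D5 above E4
  -> R3 @ bar 2 tick 3 v(1, 2): D5 above E4
  -> R2 @ bar 3 tick 0 v(0, 1): A3/D5 P4 -> G3/D4 P5 similar
  -> R2 @ bar 3 tick 0 v(1, 3): D5/B4 m3 -> D4/A4 P5 similar
  -> R3 @ bar 3 tick 0 v(2, 3): B4 above A4
  -> R4 @ bar 3 tick 0 v(0, 3): G3/A4 M2 untreated
  -> R3 @ bar 3 tick 1 v(2, 3): B4 above A4
  -> R3 @ bar 3 tick 2 v(2, 3): B4 above A4
  -> R3 @ bar 3 tick 3 v(2, 3): B4 above A4
  -> R2 @ bar 4 tick 0 v(0, 2): G3/B4 M3 -> E3/E4 P8 similar
  -> R3 @ bar 5 tick 0 v(1, 2): D4 above C4
  -> R4 @ bar 5 tick 0 v(0, 3): F3/G4 M2 untreated
  -> R3 @ bar 5 tick 1 v(1, 2): D4 above C4
  -> R3 @ bar 5 tick 2 v(1, 2): D4 above C4
  -> R3 @ bar 5 tick 3 v(1, 2): D4 above C4
  -> R2 @ bar 6 tick 0 v(0, 2): F3/C4 P5 -> B3/B4 P8 similar
  -> R2 @ bar 6 tick 0 v(1, 3): D4/G4 P4 -> G4/D5 P5 similar
  -> R7 @ bar 6 tick 0 v(0,): F3->B3 leap 6st
  -> R7 @ bar 6 tick 0 v(2,): C4->B4 leap 11st
  -> R8 @ bar 6 tick 0 v(0, 2): penult P8 not 3rd/6th
  -> R1 @ bar 7 tick 0 v(1, 3): G4/D5 P5 -> A4/E5 P5 similar
  -> R6 @ bar 7 tick 3 v(0, 2): closes on m3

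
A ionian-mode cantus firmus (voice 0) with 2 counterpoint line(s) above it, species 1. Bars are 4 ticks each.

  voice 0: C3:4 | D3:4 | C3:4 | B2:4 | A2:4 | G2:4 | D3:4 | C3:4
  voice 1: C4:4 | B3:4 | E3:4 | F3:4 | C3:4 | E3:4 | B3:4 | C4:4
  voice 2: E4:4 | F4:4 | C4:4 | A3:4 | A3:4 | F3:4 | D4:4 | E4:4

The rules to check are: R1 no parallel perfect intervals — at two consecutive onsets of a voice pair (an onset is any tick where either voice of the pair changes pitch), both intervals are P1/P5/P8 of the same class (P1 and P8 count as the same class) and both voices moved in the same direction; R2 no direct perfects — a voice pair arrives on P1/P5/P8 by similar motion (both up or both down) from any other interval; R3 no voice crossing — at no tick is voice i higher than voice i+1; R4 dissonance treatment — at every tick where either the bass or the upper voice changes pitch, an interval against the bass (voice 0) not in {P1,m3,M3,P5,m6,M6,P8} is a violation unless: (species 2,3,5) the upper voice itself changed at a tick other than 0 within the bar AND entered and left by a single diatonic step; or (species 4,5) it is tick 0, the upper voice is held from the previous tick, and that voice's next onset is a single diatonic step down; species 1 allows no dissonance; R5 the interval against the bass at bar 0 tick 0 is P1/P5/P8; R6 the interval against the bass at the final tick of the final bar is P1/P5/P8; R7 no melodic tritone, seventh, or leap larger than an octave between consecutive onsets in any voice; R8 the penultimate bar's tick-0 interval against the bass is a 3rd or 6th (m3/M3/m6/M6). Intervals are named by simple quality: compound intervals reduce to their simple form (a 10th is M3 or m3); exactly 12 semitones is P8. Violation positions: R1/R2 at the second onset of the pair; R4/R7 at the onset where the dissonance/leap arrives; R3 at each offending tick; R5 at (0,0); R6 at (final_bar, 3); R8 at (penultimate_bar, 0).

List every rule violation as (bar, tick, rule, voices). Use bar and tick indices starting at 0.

bar 0: v0=C3 v1=C4 v2=E4 downbeat M3
bar 1: v0=D3 v1=B3 v2=F4 downbeat m3
bar 2: v0=C3 v1=E3 v2=C4 downbeat P8
bar 3: v0=B2 v1=F3 v2=A3 downbeat m7
bar 4: v0=A2 v1=C3 v2=A3 downbeat P8
bar 5: v0=G2 v1=E3 v2=F3 downbeat m7
bar 6: v0=D3 v1=B3 v2=D4 downbeat P8
bar 7: v0=C3 v1=C4 v2=E4 downbeat M3
  -> R5 @ bar 0 tick 0 v(0, 2): opens on M3
  -> R2 @ bar 2 tick 0 v(0, 2): D3/F4 m3 -> C3/C4 P8 similar
  -> R4 @ bar 3 tick 0 v(0, 1): B2/F3 TT untreated
  -> R4 @ bar 3 tick 0 v(0, 2): B2/A3 m7 untreated
  -> R4 @ bar 5 tick 0 v(0, 2): G2/F3 m7 untreated
  -> R2 @ bar 6 tick 0 v(0, 2): G2/F3 m7 -> D3/D4 P8 similar
  -> R8 @ bar 6 tick 0 v(0, 2): penult P8 not 3rd/6th
  -> R6 @ bar 7 tick 3 v(0, 2): closes on M3

(0, 0, R5, (0, 2))
(2, 0, R2, (0, 2))
(3, 0, R4, (0, 1))
(3, 0, R4, (0, 2))
(5, 0, R4, (0, 2))
(6, 0, R2, (0, 2))
(6, 0, R8, (0, 2))
(7, 3, R6, (0, 2))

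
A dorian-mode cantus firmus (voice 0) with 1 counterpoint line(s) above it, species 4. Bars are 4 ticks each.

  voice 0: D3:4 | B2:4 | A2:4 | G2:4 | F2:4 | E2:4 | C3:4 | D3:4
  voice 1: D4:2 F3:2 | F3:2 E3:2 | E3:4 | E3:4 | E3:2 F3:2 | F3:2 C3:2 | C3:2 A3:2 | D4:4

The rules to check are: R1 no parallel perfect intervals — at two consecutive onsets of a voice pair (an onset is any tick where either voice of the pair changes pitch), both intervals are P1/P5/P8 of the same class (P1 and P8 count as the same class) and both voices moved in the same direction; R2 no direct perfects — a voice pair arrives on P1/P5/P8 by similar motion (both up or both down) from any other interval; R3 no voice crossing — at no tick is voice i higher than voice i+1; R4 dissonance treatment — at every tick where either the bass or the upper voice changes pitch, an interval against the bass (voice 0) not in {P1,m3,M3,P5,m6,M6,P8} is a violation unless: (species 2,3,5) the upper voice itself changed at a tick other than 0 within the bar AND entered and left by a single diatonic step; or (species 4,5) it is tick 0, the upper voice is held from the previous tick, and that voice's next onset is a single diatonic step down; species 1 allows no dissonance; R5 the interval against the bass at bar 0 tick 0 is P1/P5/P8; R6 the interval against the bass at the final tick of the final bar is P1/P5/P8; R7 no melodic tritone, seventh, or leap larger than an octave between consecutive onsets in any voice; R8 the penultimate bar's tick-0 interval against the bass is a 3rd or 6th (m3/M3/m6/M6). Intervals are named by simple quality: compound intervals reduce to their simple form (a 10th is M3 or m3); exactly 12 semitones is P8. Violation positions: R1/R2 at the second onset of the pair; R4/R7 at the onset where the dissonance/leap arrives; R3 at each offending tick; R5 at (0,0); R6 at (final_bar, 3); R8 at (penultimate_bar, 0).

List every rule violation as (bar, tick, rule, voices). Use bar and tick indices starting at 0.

(1, 2, R4, (0, 1))
(4, 0, R4, (0, 1))
(5, 0, R4, (0, 1))
(6, 0, R8, (0, 1))
(7, 0, R2, (0, 1))

bar 0: v0=D3 v1=D4 downbeat P8
bar 1: v0=B2 v1=F3 downbeat TT
bar 2: v0=A2 v1=E3 downbeat P5
bar 3: v0=G2 v1=E3 downbeat M6
bar 4: v0=F2 v1=E3 downbeat M7
bar 5: v0=E2 v1=F3 downbeat m2
bar 6: v0=C3 v1=C3 downbeat P1
bar 7: v0=D3 v1=D4 downbeat P8
  -> R4 @ bar 1 tick 2 v(0, 1): B2/E3 P4 untreated
  -> R4 @ bar 4 tick 0 v(0, 1): F2/E3 M7 untreated
  -> R4 @ bar 5 tick 0 v(0, 1): E2/F3 m2 untreated
  -> R8 @ bar 6 tick 0 v(0, 1): penult P1 not 3rd/6th
  -> R2 @ bar 7 tick 0 v(0, 1): C3/A3 M6 -> D3/D4 P8 similar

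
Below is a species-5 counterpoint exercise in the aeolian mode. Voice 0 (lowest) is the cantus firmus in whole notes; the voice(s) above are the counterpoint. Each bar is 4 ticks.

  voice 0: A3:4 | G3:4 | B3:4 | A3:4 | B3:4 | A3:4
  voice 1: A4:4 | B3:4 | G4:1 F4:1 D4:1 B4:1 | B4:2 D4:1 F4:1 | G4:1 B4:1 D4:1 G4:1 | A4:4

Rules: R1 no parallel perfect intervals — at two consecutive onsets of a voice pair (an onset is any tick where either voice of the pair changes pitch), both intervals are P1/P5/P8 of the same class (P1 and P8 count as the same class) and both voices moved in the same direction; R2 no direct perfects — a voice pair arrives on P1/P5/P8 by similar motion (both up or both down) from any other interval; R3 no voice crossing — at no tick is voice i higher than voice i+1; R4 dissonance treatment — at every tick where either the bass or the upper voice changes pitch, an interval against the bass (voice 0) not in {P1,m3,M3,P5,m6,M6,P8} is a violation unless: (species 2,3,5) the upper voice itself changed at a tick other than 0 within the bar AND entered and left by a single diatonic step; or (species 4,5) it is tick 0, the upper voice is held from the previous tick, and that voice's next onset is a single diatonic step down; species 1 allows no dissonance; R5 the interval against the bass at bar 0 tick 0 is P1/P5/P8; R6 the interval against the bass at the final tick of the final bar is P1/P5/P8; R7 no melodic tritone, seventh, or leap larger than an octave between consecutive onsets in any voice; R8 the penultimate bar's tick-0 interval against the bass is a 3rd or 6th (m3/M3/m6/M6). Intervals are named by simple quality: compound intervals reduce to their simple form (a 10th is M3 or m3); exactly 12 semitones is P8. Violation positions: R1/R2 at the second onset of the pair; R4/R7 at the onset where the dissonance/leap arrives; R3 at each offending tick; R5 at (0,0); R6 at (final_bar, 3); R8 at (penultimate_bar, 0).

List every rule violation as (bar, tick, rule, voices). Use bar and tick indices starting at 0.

bar 0: v0=A3 v1=A4 downbeat P8
bar 1: v0=G3 v1=B3 downbeat M3
bar 2: v0=B3 v1=G4 downbeat m6
bar 3: v0=A3 v1=B4 downbeat M2
bar 4: v0=B3 v1=G4 downbeat m6
bar 5: v0=A3 v1=A4 downbeat P8
  -> R7 @ bar 1 tick 0 v(1,): A4->B3 leap 10st
  -> R4 @ bar 2 tick 1 v(0, 1): B3/F4 TT untreated
  -> R4 @ bar 3 tick 0 v(0, 1): A3/B4 M2 untreated
  -> R4 @ bar 3 tick 2 v(0, 1): A3/D4 P4 untreated

(1, 0, R7, (1,))
(2, 1, R4, (0, 1))
(3, 0, R4, (0, 1))
(3, 2, R4, (0, 1))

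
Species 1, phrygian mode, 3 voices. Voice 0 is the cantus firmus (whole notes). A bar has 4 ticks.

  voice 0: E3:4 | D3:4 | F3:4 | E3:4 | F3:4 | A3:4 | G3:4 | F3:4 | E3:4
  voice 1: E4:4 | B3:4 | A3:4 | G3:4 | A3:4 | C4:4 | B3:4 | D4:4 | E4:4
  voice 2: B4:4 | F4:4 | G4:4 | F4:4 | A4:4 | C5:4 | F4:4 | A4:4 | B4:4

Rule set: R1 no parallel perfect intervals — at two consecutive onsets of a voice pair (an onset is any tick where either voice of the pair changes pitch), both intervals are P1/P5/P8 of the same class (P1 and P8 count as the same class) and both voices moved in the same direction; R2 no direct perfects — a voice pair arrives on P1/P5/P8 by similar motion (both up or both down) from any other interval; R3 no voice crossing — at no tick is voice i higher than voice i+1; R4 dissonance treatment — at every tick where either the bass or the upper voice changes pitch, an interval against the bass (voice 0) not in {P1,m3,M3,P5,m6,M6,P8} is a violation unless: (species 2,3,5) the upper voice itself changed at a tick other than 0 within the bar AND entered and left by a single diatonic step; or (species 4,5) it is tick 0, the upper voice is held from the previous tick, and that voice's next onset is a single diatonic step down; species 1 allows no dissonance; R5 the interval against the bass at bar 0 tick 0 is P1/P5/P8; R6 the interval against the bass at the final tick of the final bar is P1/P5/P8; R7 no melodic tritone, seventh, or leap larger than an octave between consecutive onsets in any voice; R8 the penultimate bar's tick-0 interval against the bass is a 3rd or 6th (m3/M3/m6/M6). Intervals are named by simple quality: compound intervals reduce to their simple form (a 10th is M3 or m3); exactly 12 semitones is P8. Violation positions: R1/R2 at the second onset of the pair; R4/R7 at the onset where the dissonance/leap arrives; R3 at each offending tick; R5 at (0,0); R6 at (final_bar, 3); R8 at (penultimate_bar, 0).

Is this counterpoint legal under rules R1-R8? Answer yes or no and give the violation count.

No (8 violations)

bar 0: v0=E3 v1=E4 v2=B4 (P5)
bar 1: v0=D3 v1=B3 v2=F4 (m3)
bar 2: v0=F3 v1=A3 v2=G4 (M2)
bar 3: v0=E3 v1=G3 v2=F4 (m2)
bar 4: v0=F3 v1=A3 v2=A4 (M3)
bar 5: v0=A3 v1=C4 v2=C5 (m3)
bar 6: v0=G3 v1=B3 v2=F4 (m7)
bar 7: v0=F3 v1=D4 v2=A4 (M3)
bar 8: v0=E3 v1=E4 v2=B4 (P5)
  R7 @ bar1.0: B4->F4 leap 6st
  R4 @ bar2.0: F3/G4 M2 untreated
  R4 @ bar3.0: E3/F4 m2 untreated
  R2 @ bar4.0: G3/F4 m7 -> A3/A4 P8 similar
  R1 @ bar5.0: A3/A4 P8 -> C4/C5 P8 similar
  R4 @ bar6.0: G3/F4 m7 untreated
  R2 @ bar7.0: B3/F4 TT -> D4/A4 P5 similar
  R1 @ bar8.0: D4/A4 P5 -> E4/B4 P5 similar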